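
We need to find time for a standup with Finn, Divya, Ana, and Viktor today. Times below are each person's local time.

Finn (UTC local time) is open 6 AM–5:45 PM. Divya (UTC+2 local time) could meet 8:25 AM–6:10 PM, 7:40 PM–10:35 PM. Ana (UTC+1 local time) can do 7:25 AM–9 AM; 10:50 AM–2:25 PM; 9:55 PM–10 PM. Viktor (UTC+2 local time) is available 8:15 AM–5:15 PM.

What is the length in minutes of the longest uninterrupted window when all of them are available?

Finn in UTC: 06:00-17:45.
Divya in UTC: 06:25-16:10, 17:40-20:35 (subtract 2h to convert from UTC+2).
Ana in UTC: 06:25-08:00, 09:50-13:25, 20:55-21:00 (subtract 1h to convert from UTC+1).
Viktor in UTC: 06:15-15:15 (subtract 2h to convert from UTC+2).
Finn ∩ Divya: 06:25-16:10, 17:40-17:45.
Finn ∩ Divya ∩ Ana: 06:25-08:00, 09:50-13:25.
Finn ∩ Divya ∩ Ana ∩ Viktor: 06:25-08:00, 09:50-13:25.
Those are the intersection windows.
The longest is 09:50-13:25 at 215 minutes.

215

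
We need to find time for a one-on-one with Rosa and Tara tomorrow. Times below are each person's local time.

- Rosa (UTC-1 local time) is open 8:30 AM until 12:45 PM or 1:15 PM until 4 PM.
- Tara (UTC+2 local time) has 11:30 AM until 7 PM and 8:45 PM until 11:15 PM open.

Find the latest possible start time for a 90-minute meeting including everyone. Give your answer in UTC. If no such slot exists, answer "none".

15:30

Rosa in UTC: 09:30-13:45, 14:15-17:00 (add 1h to convert from UTC-1).
Tara in UTC: 09:30-17:00, 18:45-21:15 (subtract 2h to convert from UTC+2).
Rosa ∩ Tara: 09:30-13:45, 14:15-17:00.
Those are the intersection windows.
The last common window of at least 90 minutes is 14:15-17:00; a 90-minute meeting can start as late as 15:30 and still end by 17:00.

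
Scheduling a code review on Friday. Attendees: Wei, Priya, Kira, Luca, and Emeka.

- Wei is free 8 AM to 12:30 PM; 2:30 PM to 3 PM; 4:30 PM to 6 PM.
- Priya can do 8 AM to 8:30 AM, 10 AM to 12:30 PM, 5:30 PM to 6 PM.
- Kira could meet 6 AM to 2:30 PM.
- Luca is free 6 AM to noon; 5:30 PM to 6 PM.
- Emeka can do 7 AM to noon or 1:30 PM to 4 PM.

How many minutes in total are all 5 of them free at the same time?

Wei ∩ Priya: 08:00-08:30, 10:00-12:30, 17:30-18:00.
Wei ∩ Priya ∩ Kira: 08:00-08:30, 10:00-12:30.
Wei ∩ Priya ∩ Kira ∩ Luca: 08:00-08:30, 10:00-12:00.
Wei ∩ Priya ∩ Kira ∩ Luca ∩ Emeka: 08:00-08:30, 10:00-12:00.
Summing the common windows: 30 + 120 = 150 minutes.

150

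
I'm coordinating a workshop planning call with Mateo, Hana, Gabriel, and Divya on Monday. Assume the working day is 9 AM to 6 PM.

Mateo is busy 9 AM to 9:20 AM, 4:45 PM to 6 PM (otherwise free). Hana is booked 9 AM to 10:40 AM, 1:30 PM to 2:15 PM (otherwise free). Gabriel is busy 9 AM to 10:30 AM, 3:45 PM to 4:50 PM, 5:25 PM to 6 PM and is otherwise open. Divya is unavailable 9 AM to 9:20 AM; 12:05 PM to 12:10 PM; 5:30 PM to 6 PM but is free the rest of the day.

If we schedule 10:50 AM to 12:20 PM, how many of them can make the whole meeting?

Mateo free: 09:20-16:45 (invert busy blocks within the working day).
Hana free: 10:40-13:30, 14:15-18:00 (invert busy blocks within the working day).
Gabriel free: 10:30-15:45, 16:50-17:25 (invert busy blocks within the working day).
Divya free: 09:20-12:05, 12:10-17:30 (invert busy blocks within the working day).
Mateo, Hana, and Gabriel can make the full 10:50-12:20 slot — that's 3.

3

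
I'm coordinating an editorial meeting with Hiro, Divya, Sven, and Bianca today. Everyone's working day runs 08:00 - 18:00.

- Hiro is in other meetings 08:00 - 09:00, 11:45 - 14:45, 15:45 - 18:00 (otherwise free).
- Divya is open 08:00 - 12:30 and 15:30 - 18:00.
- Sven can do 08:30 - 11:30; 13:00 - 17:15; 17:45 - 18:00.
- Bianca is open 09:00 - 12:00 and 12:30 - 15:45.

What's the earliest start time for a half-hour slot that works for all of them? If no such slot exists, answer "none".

Hiro free: 09:00-11:45, 14:45-15:45 (invert busy blocks within the working day).
Divya free: 08:00-12:30, 15:30-18:00.
Sven free: 08:30-11:30, 13:00-17:15, 17:45-18:00.
Bianca free: 09:00-12:00, 12:30-15:45.
Hiro ∩ Divya: 09:00-11:45, 15:30-15:45.
Hiro ∩ Divya ∩ Sven: 09:00-11:30, 15:30-15:45.
Hiro ∩ Divya ∩ Sven ∩ Bianca: 09:00-11:30, 15:30-15:45.
The first common window of at least 30 minutes is 09:00-11:30, so the earliest start is 09:00.

09:00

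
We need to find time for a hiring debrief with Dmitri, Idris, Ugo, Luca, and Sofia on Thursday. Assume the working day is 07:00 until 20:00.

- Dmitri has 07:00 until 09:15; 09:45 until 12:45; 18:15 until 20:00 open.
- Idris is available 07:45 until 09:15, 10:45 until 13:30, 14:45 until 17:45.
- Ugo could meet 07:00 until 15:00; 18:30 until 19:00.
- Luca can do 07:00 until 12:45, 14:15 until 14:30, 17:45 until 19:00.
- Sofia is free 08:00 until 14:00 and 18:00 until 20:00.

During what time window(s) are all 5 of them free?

08:00-09:15, 10:45-12:45

Dmitri ∩ Idris: 07:45-09:15, 10:45-12:45.
Dmitri ∩ Idris ∩ Ugo: 07:45-09:15, 10:45-12:45.
Dmitri ∩ Idris ∩ Ugo ∩ Luca: 07:45-09:15, 10:45-12:45.
Dmitri ∩ Idris ∩ Ugo ∩ Luca ∩ Sofia: 08:00-09:15, 10:45-12:45.
So the common availability across everyone is 08:00-09:15, 10:45-12:45.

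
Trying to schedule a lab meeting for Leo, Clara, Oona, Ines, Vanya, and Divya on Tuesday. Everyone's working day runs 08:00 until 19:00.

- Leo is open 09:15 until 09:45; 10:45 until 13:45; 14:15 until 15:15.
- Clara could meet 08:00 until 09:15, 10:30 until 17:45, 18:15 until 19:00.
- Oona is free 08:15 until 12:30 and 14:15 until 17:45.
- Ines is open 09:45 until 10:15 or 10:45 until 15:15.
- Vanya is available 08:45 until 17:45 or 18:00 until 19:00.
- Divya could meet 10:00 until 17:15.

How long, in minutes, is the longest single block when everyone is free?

Leo ∩ Clara: 10:45-13:45, 14:15-15:15.
Leo ∩ Clara ∩ Oona: 10:45-12:30, 14:15-15:15.
Leo ∩ Clara ∩ Oona ∩ Ines: 10:45-12:30, 14:15-15:15.
Leo ∩ Clara ∩ Oona ∩ Ines ∩ Vanya: 10:45-12:30, 14:15-15:15.
Leo ∩ Clara ∩ Oona ∩ Ines ∩ Vanya ∩ Divya: 10:45-12:30, 14:15-15:15.
The longest is 10:45-12:30 at 105 minutes.

105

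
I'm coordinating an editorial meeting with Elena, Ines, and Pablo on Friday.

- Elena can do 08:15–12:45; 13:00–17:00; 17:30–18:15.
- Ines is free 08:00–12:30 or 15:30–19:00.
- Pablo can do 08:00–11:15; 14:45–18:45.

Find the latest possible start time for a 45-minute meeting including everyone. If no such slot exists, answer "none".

17:30

Elena ∩ Ines: 08:15-12:30, 15:30-17:00, 17:30-18:15.
Elena ∩ Ines ∩ Pablo: 08:15-11:15, 15:30-17:00, 17:30-18:15.
The last common window of at least 45 minutes is 17:30-18:15; a 45-minute meeting can start as late as 17:30 and still end by 18:15.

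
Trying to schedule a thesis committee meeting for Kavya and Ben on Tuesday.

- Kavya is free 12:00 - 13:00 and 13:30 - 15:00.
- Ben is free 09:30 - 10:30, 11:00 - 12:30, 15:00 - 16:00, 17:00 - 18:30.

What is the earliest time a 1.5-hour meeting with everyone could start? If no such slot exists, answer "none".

Kavya ∩ Ben: 12:00-12:30.
So the common availability across everyone is 12:00-12:30.
No common window is at least 90 minutes long.

none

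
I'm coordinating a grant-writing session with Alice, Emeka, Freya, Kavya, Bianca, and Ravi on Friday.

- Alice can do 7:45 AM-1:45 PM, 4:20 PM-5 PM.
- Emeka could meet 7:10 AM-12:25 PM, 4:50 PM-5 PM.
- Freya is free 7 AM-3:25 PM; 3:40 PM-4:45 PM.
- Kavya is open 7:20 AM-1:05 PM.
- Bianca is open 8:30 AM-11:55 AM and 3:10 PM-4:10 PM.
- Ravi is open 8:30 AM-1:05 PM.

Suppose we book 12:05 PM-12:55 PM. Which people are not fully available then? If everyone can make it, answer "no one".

Bianca, Emeka

Alice: free for 12:05-12:55. Emeka: not fully free for 12:05-12:55. Freya: free for 12:05-12:55. Kavya: free for 12:05-12:55. Bianca: not fully free for 12:05-12:55. Ravi: free for 12:05-12:55.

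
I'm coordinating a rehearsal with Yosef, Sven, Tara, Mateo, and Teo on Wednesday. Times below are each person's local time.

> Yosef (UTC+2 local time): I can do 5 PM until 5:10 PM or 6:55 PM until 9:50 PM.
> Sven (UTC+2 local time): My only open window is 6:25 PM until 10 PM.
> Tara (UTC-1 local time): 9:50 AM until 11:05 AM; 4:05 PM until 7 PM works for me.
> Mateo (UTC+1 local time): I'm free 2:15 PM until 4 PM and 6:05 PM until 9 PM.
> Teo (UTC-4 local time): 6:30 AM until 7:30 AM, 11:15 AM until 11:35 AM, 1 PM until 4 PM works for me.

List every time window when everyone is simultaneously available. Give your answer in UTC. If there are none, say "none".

17:05-19:50

Yosef in UTC: 15:00-15:10, 16:55-19:50 (subtract 2h to convert from UTC+2).
Sven in UTC: 16:25-20:00 (subtract 2h to convert from UTC+2).
Tara in UTC: 10:50-12:05, 17:05-20:00 (add 1h to convert from UTC-1).
Mateo in UTC: 13:15-15:00, 17:05-20:00 (subtract 1h to convert from UTC+1).
Teo in UTC: 10:30-11:30, 15:15-15:35, 17:00-20:00 (add 4h to convert from UTC-4).
Yosef ∩ Sven: 16:55-19:50.
Yosef ∩ Sven ∩ Tara: 17:05-19:50.
Yosef ∩ Sven ∩ Tara ∩ Mateo: 17:05-19:50.
Yosef ∩ Sven ∩ Tara ∩ Mateo ∩ Teo: 17:05-19:50.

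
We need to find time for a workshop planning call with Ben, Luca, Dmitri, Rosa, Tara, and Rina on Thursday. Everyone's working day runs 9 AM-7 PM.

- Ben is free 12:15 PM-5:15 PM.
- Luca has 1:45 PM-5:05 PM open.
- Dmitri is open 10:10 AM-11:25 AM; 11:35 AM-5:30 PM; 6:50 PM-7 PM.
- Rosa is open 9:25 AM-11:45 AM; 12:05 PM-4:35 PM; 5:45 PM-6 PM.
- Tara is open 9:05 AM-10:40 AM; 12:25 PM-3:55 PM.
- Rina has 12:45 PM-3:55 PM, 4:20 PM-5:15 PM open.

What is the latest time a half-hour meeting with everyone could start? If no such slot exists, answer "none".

Ben ∩ Luca: 13:45-17:05.
Ben ∩ Luca ∩ Dmitri: 13:45-17:05.
Ben ∩ Luca ∩ Dmitri ∩ Rosa: 13:45-16:35.
Ben ∩ Luca ∩ Dmitri ∩ Rosa ∩ Tara: 13:45-15:55.
Ben ∩ Luca ∩ Dmitri ∩ Rosa ∩ Tara ∩ Rina: 13:45-15:55.
So the common availability across everyone is 13:45-15:55.
The last common window of at least 30 minutes is 13:45-15:55; a 30-minute meeting can start as late as 15:25 and still end by 15:55.

15:25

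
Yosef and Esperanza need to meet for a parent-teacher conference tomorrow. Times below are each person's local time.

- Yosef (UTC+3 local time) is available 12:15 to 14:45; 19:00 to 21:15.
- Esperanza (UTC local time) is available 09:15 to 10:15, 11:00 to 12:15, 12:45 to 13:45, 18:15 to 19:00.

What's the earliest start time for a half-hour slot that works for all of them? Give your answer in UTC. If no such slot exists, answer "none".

Yosef in UTC: 09:15-11:45, 16:00-18:15 (subtract 3h to convert from UTC+3).
Esperanza in UTC: 09:15-10:15, 11:00-12:15, 12:45-13:45, 18:15-19:00.
Yosef ∩ Esperanza: 09:15-10:15, 11:00-11:45.
The first common window of at least 30 minutes is 09:15-10:15, so the earliest start is 09:15.

09:15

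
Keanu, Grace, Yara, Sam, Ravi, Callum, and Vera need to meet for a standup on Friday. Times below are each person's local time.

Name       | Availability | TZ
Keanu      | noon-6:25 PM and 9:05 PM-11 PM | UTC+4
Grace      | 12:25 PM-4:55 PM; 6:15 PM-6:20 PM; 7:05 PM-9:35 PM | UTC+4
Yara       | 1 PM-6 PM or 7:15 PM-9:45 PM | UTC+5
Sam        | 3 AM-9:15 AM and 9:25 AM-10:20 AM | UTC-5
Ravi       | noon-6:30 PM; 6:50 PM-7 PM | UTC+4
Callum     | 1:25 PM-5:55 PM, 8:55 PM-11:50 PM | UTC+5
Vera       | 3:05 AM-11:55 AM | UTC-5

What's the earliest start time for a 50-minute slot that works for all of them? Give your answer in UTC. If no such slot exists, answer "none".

Keanu in UTC: 08:00-14:25, 17:05-19:00 (subtract 4h to convert from UTC+4).
Grace in UTC: 08:25-12:55, 14:15-14:20, 15:05-17:35 (subtract 4h to convert from UTC+4).
Yara in UTC: 08:00-13:00, 14:15-16:45 (subtract 5h to convert from UTC+5).
Sam in UTC: 08:00-14:15, 14:25-15:20 (add 5h to convert from UTC-5).
Ravi in UTC: 08:00-14:30, 14:50-15:00 (subtract 4h to convert from UTC+4).
Callum in UTC: 08:25-12:55, 15:55-18:50 (subtract 5h to convert from UTC+5).
Vera in UTC: 08:05-16:55 (add 5h to convert from UTC-5).
Keanu ∩ Grace: 08:25-12:55, 14:15-14:20, 17:05-17:35.
Keanu ∩ Grace ∩ Yara: 08:25-12:55, 14:15-14:20.
Keanu ∩ Grace ∩ Yara ∩ Sam: 08:25-12:55.
Keanu ∩ Grace ∩ Yara ∩ Sam ∩ Ravi: 08:25-12:55.
Keanu ∩ Grace ∩ Yara ∩ Sam ∩ Ravi ∩ Callum: 08:25-12:55.
Keanu ∩ Grace ∩ Yara ∩ Sam ∩ Ravi ∩ Callum ∩ Vera: 08:25-12:55.
The first common window of at least 50 minutes is 08:25-12:55, so the earliest start is 08:25.

08:25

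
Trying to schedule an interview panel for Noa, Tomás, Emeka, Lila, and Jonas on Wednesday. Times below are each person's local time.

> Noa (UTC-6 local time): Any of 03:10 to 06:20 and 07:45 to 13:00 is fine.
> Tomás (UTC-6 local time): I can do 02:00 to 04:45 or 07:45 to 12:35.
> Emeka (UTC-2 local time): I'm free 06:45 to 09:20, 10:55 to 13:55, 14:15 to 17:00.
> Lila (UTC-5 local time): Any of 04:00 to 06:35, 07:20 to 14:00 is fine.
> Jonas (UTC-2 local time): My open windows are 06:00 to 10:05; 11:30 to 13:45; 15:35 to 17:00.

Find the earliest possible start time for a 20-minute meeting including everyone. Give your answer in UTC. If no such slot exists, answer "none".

Noa in UTC: 09:10-12:20, 13:45-19:00 (add 6h to convert from UTC-6).
Tomás in UTC: 08:00-10:45, 13:45-18:35 (add 6h to convert from UTC-6).
Emeka in UTC: 08:45-11:20, 12:55-15:55, 16:15-19:00 (add 2h to convert from UTC-2).
Lila in UTC: 09:00-11:35, 12:20-19:00 (add 5h to convert from UTC-5).
Jonas in UTC: 08:00-12:05, 13:30-15:45, 17:35-19:00 (add 2h to convert from UTC-2).
Noa ∩ Tomás: 09:10-10:45, 13:45-18:35.
Noa ∩ Tomás ∩ Emeka: 09:10-10:45, 13:45-15:55, 16:15-18:35.
Noa ∩ Tomás ∩ Emeka ∩ Lila: 09:10-10:45, 13:45-15:55, 16:15-18:35.
Noa ∩ Tomás ∩ Emeka ∩ Lila ∩ Jonas: 09:10-10:45, 13:45-15:45, 17:35-18:35.
Those are the intersection windows.
The first common window of at least 20 minutes is 09:10-10:45, so the earliest start is 09:10.

09:10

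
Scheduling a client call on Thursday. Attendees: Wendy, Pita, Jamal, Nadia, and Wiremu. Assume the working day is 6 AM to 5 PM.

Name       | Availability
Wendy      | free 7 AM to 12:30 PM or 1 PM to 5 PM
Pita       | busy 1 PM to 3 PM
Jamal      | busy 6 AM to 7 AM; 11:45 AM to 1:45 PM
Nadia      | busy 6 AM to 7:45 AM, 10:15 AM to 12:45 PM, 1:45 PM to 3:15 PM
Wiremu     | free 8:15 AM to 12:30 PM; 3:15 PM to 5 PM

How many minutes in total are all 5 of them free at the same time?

225

Wendy free: 07:00-12:30, 13:00-17:00.
Pita free: 06:00-13:00, 15:00-17:00 (invert busy blocks within the working day).
Jamal free: 07:00-11:45, 13:45-17:00 (invert busy blocks within the working day).
Nadia free: 07:45-10:15, 12:45-13:45, 15:15-17:00 (invert busy blocks within the working day).
Wiremu free: 08:15-12:30, 15:15-17:00.
Wendy ∩ Pita: 07:00-12:30, 15:00-17:00.
Wendy ∩ Pita ∩ Jamal: 07:00-11:45, 15:00-17:00.
Wendy ∩ Pita ∩ Jamal ∩ Nadia: 07:45-10:15, 15:15-17:00.
Wendy ∩ Pita ∩ Jamal ∩ Nadia ∩ Wiremu: 08:15-10:15, 15:15-17:00.
Summing the common windows: 120 + 105 = 225 minutes.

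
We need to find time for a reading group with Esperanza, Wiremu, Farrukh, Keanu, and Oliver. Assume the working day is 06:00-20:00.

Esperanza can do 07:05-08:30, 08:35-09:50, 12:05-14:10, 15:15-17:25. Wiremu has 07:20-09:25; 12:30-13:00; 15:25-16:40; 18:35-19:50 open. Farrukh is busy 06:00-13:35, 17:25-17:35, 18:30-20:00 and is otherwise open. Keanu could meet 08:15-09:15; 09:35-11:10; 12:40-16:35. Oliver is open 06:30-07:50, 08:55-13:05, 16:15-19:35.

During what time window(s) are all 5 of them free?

16:15-16:35

Esperanza free: 07:05-08:30, 08:35-09:50, 12:05-14:10, 15:15-17:25.
Wiremu free: 07:20-09:25, 12:30-13:00, 15:25-16:40, 18:35-19:50.
Farrukh free: 13:35-17:25, 17:35-18:30 (invert busy blocks within the working day).
Keanu free: 08:15-09:15, 09:35-11:10, 12:40-16:35.
Oliver free: 06:30-07:50, 08:55-13:05, 16:15-19:35.
Esperanza ∩ Wiremu: 07:20-08:30, 08:35-09:25, 12:30-13:00, 15:25-16:40.
Esperanza ∩ Wiremu ∩ Farrukh: 15:25-16:40.
Esperanza ∩ Wiremu ∩ Farrukh ∩ Keanu: 15:25-16:35.
Esperanza ∩ Wiremu ∩ Farrukh ∩ Keanu ∩ Oliver: 16:15-16:35.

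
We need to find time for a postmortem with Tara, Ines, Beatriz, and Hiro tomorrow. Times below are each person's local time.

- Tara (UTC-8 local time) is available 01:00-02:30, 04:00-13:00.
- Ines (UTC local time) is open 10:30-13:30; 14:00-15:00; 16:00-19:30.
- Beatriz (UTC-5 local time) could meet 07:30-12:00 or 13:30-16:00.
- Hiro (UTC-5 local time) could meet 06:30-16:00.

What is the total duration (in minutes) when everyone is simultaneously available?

240

Tara in UTC: 09:00-10:30, 12:00-21:00 (add 8h to convert from UTC-8).
Ines in UTC: 10:30-13:30, 14:00-15:00, 16:00-19:30.
Beatriz in UTC: 12:30-17:00, 18:30-21:00 (add 5h to convert from UTC-5).
Hiro in UTC: 11:30-21:00 (add 5h to convert from UTC-5).
Tara ∩ Ines: 12:00-13:30, 14:00-15:00, 16:00-19:30.
Tara ∩ Ines ∩ Beatriz: 12:30-13:30, 14:00-15:00, 16:00-17:00, 18:30-19:30.
Tara ∩ Ines ∩ Beatriz ∩ Hiro: 12:30-13:30, 14:00-15:00, 16:00-17:00, 18:30-19:30.
Those are the intersection windows.
Summing the common windows: 60 + 60 + 60 + 60 = 240 minutes.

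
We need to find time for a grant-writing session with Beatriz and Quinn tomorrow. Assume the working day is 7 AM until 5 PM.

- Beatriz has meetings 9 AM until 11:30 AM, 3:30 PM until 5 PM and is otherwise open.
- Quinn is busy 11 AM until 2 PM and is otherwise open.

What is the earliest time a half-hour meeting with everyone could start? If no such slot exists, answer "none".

07:00

Beatriz free: 07:00-09:00, 11:30-15:30 (invert busy blocks within the working day).
Quinn free: 07:00-11:00, 14:00-17:00 (invert busy blocks within the working day).
Beatriz ∩ Quinn: 07:00-09:00, 14:00-15:30.
Those are the intersection windows.
The first common window of at least 30 minutes is 07:00-09:00, so the earliest start is 07:00.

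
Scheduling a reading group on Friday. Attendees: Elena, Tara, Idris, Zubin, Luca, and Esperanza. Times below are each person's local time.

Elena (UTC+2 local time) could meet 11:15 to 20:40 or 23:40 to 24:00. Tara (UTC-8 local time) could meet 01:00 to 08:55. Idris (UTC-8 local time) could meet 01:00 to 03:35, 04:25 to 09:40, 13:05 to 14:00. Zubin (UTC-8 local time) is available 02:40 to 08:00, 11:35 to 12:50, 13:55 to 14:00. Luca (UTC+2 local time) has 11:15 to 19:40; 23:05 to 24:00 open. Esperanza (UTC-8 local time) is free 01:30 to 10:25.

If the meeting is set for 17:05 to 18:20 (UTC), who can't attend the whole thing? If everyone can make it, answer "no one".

Idris, Luca, Tara, Zubin

Elena in UTC: 09:15-18:40, 21:40-22:00 (subtract 2h to convert from UTC+2).
Tara in UTC: 09:00-16:55 (add 8h to convert from UTC-8).
Idris in UTC: 09:00-11:35, 12:25-17:40, 21:05-22:00 (add 8h to convert from UTC-8).
Zubin in UTC: 10:40-16:00, 19:35-20:50, 21:55-22:00 (add 8h to convert from UTC-8).
Luca in UTC: 09:15-17:40, 21:05-22:00 (subtract 2h to convert from UTC+2).
Esperanza in UTC: 09:30-18:25 (add 8h to convert from UTC-8).
Elena: free for 17:05-18:20. Tara: not fully free for 17:05-18:20. Idris: not fully free for 17:05-18:20. Zubin: not fully free for 17:05-18:20. Luca: not fully free for 17:05-18:20. Esperanza: free for 17:05-18:20.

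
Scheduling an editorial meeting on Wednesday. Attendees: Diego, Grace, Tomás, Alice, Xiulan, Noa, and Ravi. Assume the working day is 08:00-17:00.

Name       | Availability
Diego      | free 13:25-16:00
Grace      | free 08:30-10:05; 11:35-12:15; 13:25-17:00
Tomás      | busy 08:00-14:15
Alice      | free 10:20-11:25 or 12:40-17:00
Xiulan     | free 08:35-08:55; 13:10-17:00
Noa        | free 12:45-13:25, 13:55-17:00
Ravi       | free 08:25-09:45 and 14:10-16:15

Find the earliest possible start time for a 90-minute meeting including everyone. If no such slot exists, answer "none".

Diego free: 13:25-16:00.
Grace free: 08:30-10:05, 11:35-12:15, 13:25-17:00.
Tomás free: 14:15-17:00 (invert busy blocks within the working day).
Alice free: 10:20-11:25, 12:40-17:00.
Xiulan free: 08:35-08:55, 13:10-17:00.
Noa free: 12:45-13:25, 13:55-17:00.
Ravi free: 08:25-09:45, 14:10-16:15.
Diego ∩ Grace: 13:25-16:00.
Diego ∩ Grace ∩ Tomás: 14:15-16:00.
Diego ∩ Grace ∩ Tomás ∩ Alice: 14:15-16:00.
Diego ∩ Grace ∩ Tomás ∩ Alice ∩ Xiulan: 14:15-16:00.
Diego ∩ Grace ∩ Tomás ∩ Alice ∩ Xiulan ∩ Noa: 14:15-16:00.
Diego ∩ Grace ∩ Tomás ∩ Alice ∩ Xiulan ∩ Noa ∩ Ravi: 14:15-16:00.
The first common window of at least 90 minutes is 14:15-16:00, so the earliest start is 14:15.

14:15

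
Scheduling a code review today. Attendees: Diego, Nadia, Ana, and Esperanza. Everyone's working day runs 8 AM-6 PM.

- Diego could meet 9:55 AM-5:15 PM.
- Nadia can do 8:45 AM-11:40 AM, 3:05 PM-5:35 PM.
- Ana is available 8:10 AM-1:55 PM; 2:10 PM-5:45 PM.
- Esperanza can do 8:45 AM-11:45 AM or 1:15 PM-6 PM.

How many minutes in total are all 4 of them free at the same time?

235

Diego ∩ Nadia: 09:55-11:40, 15:05-17:15.
Diego ∩ Nadia ∩ Ana: 09:55-11:40, 15:05-17:15.
Diego ∩ Nadia ∩ Ana ∩ Esperanza: 09:55-11:40, 15:05-17:15.
So the common availability across everyone is 09:55-11:40, 15:05-17:15.
Summing the common windows: 105 + 130 = 235 minutes.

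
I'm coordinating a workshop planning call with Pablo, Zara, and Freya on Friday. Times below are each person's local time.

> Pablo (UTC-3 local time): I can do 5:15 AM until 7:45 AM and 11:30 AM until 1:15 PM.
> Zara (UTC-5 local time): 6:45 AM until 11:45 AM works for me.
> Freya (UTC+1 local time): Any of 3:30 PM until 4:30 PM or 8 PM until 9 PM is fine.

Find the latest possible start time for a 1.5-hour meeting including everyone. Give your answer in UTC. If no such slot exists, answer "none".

none

Pablo in UTC: 08:15-10:45, 14:30-16:15 (add 3h to convert from UTC-3).
Zara in UTC: 11:45-16:45 (add 5h to convert from UTC-5).
Freya in UTC: 14:30-15:30, 19:00-20:00 (subtract 1h to convert from UTC+1).
Pablo ∩ Zara: 14:30-16:15.
Pablo ∩ Zara ∩ Freya: 14:30-15:30.
No common window is at least 90 minutes long.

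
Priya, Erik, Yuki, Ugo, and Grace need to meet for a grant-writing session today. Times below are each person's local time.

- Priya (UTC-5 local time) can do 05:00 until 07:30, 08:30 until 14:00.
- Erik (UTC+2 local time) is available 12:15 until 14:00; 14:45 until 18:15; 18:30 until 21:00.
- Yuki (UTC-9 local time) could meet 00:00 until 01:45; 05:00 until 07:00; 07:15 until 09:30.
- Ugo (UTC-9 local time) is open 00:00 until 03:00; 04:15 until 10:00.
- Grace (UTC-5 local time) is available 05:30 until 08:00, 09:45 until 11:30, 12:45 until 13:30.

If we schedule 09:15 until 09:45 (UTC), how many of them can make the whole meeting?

Priya in UTC: 10:00-12:30, 13:30-19:00 (add 5h to convert from UTC-5).
Erik in UTC: 10:15-12:00, 12:45-16:15, 16:30-19:00 (subtract 2h to convert from UTC+2).
Yuki in UTC: 09:00-10:45, 14:00-16:00, 16:15-18:30 (add 9h to convert from UTC-9).
Ugo in UTC: 09:00-12:00, 13:15-19:00 (add 9h to convert from UTC-9).
Grace in UTC: 10:30-13:00, 14:45-16:30, 17:45-18:30 (add 5h to convert from UTC-5).
Yuki and Ugo can make the full 09:15-09:45 slot — that's 2.

2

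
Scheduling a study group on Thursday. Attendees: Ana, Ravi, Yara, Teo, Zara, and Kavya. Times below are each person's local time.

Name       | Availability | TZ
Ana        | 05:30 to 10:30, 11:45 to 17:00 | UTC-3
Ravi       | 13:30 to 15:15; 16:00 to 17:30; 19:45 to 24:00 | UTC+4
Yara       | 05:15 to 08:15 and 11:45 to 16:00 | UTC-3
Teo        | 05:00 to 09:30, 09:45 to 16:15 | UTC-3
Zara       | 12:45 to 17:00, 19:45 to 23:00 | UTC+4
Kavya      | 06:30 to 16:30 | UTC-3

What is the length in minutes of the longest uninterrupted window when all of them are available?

Ana in UTC: 08:30-13:30, 14:45-20:00 (add 3h to convert from UTC-3).
Ravi in UTC: 09:30-11:15, 12:00-13:30, 15:45-20:00 (subtract 4h to convert from UTC+4).
Yara in UTC: 08:15-11:15, 14:45-19:00 (add 3h to convert from UTC-3).
Teo in UTC: 08:00-12:30, 12:45-19:15 (add 3h to convert from UTC-3).
Zara in UTC: 08:45-13:00, 15:45-19:00 (subtract 4h to convert from UTC+4).
Kavya in UTC: 09:30-19:30 (add 3h to convert from UTC-3).
Ana ∩ Ravi: 09:30-11:15, 12:00-13:30, 15:45-20:00.
Ana ∩ Ravi ∩ Yara: 09:30-11:15, 15:45-19:00.
Ana ∩ Ravi ∩ Yara ∩ Teo: 09:30-11:15, 15:45-19:00.
Ana ∩ Ravi ∩ Yara ∩ Teo ∩ Zara: 09:30-11:15, 15:45-19:00.
Ana ∩ Ravi ∩ Yara ∩ Teo ∩ Zara ∩ Kavya: 09:30-11:15, 15:45-19:00.
The longest is 15:45-19:00 at 195 minutes.

195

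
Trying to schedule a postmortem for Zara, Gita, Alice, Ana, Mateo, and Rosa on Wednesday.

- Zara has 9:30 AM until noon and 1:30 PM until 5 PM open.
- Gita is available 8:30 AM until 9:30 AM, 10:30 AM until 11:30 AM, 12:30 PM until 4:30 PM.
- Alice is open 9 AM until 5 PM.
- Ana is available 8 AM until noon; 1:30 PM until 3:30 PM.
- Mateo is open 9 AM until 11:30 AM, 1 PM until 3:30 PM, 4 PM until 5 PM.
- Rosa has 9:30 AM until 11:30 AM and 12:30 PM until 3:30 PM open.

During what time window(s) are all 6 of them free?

10:30-11:30, 13:30-15:30

Zara ∩ Gita: 10:30-11:30, 13:30-16:30.
Zara ∩ Gita ∩ Alice: 10:30-11:30, 13:30-16:30.
Zara ∩ Gita ∩ Alice ∩ Ana: 10:30-11:30, 13:30-15:30.
Zara ∩ Gita ∩ Alice ∩ Ana ∩ Mateo: 10:30-11:30, 13:30-15:30.
Zara ∩ Gita ∩ Alice ∩ Ana ∩ Mateo ∩ Rosa: 10:30-11:30, 13:30-15:30.
Those are the intersection windows.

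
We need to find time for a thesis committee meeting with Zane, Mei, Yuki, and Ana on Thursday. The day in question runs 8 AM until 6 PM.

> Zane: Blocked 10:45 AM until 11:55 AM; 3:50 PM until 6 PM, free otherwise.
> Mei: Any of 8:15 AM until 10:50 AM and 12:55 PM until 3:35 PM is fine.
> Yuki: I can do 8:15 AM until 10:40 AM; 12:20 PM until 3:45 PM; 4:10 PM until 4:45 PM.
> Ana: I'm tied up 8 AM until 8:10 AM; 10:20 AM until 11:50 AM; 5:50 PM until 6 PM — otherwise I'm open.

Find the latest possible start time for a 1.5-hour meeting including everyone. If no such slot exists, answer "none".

Zane free: 08:00-10:45, 11:55-15:50 (invert busy blocks within the working day).
Mei free: 08:15-10:50, 12:55-15:35.
Yuki free: 08:15-10:40, 12:20-15:45, 16:10-16:45.
Ana free: 08:10-10:20, 11:50-17:50 (invert busy blocks within the working day).
Zane ∩ Mei: 08:15-10:45, 12:55-15:35.
Zane ∩ Mei ∩ Yuki: 08:15-10:40, 12:55-15:35.
Zane ∩ Mei ∩ Yuki ∩ Ana: 08:15-10:20, 12:55-15:35.
Those are the intersection windows.
The last common window of at least 90 minutes is 12:55-15:35; a 90-minute meeting can start as late as 14:05 and still end by 15:35.

14:05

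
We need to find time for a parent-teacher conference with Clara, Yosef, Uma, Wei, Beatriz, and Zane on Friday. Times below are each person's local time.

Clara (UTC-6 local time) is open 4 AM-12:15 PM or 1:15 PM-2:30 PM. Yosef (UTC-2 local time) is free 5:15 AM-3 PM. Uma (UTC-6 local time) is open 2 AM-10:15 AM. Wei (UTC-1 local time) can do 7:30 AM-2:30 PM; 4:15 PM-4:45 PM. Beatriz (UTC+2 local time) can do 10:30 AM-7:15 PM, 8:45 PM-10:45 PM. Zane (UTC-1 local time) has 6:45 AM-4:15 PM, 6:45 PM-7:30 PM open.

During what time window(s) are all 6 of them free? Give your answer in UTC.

10:00-15:30

Clara in UTC: 10:00-18:15, 19:15-20:30 (add 6h to convert from UTC-6).
Yosef in UTC: 07:15-17:00 (add 2h to convert from UTC-2).
Uma in UTC: 08:00-16:15 (add 6h to convert from UTC-6).
Wei in UTC: 08:30-15:30, 17:15-17:45 (add 1h to convert from UTC-1).
Beatriz in UTC: 08:30-17:15, 18:45-20:45 (subtract 2h to convert from UTC+2).
Zane in UTC: 07:45-17:15, 19:45-20:30 (add 1h to convert from UTC-1).
Clara ∩ Yosef: 10:00-17:00.
Clara ∩ Yosef ∩ Uma: 10:00-16:15.
Clara ∩ Yosef ∩ Uma ∩ Wei: 10:00-15:30.
Clara ∩ Yosef ∩ Uma ∩ Wei ∩ Beatriz: 10:00-15:30.
Clara ∩ Yosef ∩ Uma ∩ Wei ∩ Beatriz ∩ Zane: 10:00-15:30.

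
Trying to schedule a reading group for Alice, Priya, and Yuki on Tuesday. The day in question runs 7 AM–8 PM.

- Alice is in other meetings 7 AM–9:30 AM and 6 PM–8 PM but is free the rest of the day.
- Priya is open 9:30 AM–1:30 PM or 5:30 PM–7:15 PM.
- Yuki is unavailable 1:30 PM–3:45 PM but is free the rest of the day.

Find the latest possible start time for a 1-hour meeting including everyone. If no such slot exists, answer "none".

12:30

Alice free: 09:30-18:00 (invert busy blocks within the working day).
Priya free: 09:30-13:30, 17:30-19:15.
Yuki free: 07:00-13:30, 15:45-20:00 (invert busy blocks within the working day).
Alice ∩ Priya: 09:30-13:30, 17:30-18:00.
Alice ∩ Priya ∩ Yuki: 09:30-13:30, 17:30-18:00.
So the common availability across everyone is 09:30-13:30, 17:30-18:00.
The last common window of at least 60 minutes is 09:30-13:30; a 60-minute meeting can start as late as 12:30 and still end by 13:30.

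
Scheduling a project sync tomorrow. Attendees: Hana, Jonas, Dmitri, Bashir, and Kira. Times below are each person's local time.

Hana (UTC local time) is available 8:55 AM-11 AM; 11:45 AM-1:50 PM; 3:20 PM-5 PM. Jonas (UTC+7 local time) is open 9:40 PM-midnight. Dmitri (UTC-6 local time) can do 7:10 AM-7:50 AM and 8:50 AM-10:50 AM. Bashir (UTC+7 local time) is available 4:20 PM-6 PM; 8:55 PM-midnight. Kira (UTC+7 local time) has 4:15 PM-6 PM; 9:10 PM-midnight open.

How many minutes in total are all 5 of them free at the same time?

Hana in UTC: 08:55-11:00, 11:45-13:50, 15:20-17:00.
Jonas in UTC: 14:40-17:00 (subtract 7h to convert from UTC+7).
Dmitri in UTC: 13:10-13:50, 14:50-16:50 (add 6h to convert from UTC-6).
Bashir in UTC: 09:20-11:00, 13:55-17:00 (subtract 7h to convert from UTC+7).
Kira in UTC: 09:15-11:00, 14:10-17:00 (subtract 7h to convert from UTC+7).
Hana ∩ Jonas: 15:20-17:00.
Hana ∩ Jonas ∩ Dmitri: 15:20-16:50.
Hana ∩ Jonas ∩ Dmitri ∩ Bashir: 15:20-16:50.
Hana ∩ Jonas ∩ Dmitri ∩ Bashir ∩ Kira: 15:20-16:50.
So the common availability across everyone is 15:20-16:50.
That's a single block of 90 minutes.

90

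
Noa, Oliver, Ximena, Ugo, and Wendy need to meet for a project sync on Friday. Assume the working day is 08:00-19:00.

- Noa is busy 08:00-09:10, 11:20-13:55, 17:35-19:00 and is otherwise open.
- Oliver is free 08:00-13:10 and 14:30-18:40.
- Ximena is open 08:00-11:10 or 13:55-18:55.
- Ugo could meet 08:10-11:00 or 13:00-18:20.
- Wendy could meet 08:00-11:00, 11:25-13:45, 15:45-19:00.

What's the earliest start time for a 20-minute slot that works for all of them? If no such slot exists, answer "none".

Noa free: 09:10-11:20, 13:55-17:35 (invert busy blocks within the working day).
Oliver free: 08:00-13:10, 14:30-18:40.
Ximena free: 08:00-11:10, 13:55-18:55.
Ugo free: 08:10-11:00, 13:00-18:20.
Wendy free: 08:00-11:00, 11:25-13:45, 15:45-19:00.
Noa ∩ Oliver: 09:10-11:20, 14:30-17:35.
Noa ∩ Oliver ∩ Ximena: 09:10-11:10, 14:30-17:35.
Noa ∩ Oliver ∩ Ximena ∩ Ugo: 09:10-11:00, 14:30-17:35.
Noa ∩ Oliver ∩ Ximena ∩ Ugo ∩ Wendy: 09:10-11:00, 15:45-17:35.
The first common window of at least 20 minutes is 09:10-11:00, so the earliest start is 09:10.

09:10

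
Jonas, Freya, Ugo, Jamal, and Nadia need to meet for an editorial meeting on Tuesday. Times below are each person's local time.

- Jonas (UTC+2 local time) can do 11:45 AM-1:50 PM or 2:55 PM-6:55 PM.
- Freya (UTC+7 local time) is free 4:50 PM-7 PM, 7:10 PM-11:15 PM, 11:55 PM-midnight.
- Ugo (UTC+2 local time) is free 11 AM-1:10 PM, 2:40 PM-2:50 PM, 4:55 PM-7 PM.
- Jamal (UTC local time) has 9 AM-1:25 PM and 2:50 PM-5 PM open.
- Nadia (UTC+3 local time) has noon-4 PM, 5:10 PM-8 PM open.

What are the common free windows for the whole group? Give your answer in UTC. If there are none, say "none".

Jonas in UTC: 09:45-11:50, 12:55-16:55 (subtract 2h to convert from UTC+2).
Freya in UTC: 09:50-12:00, 12:10-16:15, 16:55-17:00 (subtract 7h to convert from UTC+7).
Ugo in UTC: 09:00-11:10, 12:40-12:50, 14:55-17:00 (subtract 2h to convert from UTC+2).
Jamal in UTC: 09:00-13:25, 14:50-17:00.
Nadia in UTC: 09:00-13:00, 14:10-17:00 (subtract 3h to convert from UTC+3).
Jonas ∩ Freya: 09:50-11:50, 12:55-16:15.
Jonas ∩ Freya ∩ Ugo: 09:50-11:10, 14:55-16:15.
Jonas ∩ Freya ∩ Ugo ∩ Jamal: 09:50-11:10, 14:55-16:15.
Jonas ∩ Freya ∩ Ugo ∩ Jamal ∩ Nadia: 09:50-11:10, 14:55-16:15.

09:50-11:10, 14:55-16:15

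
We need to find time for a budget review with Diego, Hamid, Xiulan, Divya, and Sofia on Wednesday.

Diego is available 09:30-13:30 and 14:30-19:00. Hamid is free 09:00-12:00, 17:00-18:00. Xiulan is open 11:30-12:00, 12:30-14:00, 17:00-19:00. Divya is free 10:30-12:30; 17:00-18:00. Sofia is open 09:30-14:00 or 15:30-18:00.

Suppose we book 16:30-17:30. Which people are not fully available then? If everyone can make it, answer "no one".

Divya, Hamid, Xiulan

Diego: free for 16:30-17:30. Hamid: not fully free for 16:30-17:30. Xiulan: not fully free for 16:30-17:30. Divya: not fully free for 16:30-17:30. Sofia: free for 16:30-17:30.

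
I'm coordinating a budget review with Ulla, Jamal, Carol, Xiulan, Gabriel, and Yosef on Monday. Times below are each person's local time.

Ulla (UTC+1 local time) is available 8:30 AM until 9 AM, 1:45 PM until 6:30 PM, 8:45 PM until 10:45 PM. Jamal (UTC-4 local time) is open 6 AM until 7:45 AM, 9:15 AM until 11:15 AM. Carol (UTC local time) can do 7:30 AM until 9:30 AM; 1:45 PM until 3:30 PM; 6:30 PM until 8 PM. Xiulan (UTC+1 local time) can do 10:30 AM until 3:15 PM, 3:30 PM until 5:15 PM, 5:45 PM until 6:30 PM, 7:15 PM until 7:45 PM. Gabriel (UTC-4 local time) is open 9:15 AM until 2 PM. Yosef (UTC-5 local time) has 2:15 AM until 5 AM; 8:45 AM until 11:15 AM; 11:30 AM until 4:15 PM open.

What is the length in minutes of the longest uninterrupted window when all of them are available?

45

Ulla in UTC: 07:30-08:00, 12:45-17:30, 19:45-21:45 (subtract 1h to convert from UTC+1).
Jamal in UTC: 10:00-11:45, 13:15-15:15 (add 4h to convert from UTC-4).
Carol in UTC: 07:30-09:30, 13:45-15:30, 18:30-20:00.
Xiulan in UTC: 09:30-14:15, 14:30-16:15, 16:45-17:30, 18:15-18:45 (subtract 1h to convert from UTC+1).
Gabriel in UTC: 13:15-18:00 (add 4h to convert from UTC-4).
Yosef in UTC: 07:15-10:00, 13:45-16:15, 16:30-21:15 (add 5h to convert from UTC-5).
Ulla ∩ Jamal: 13:15-15:15.
Ulla ∩ Jamal ∩ Carol: 13:45-15:15.
Ulla ∩ Jamal ∩ Carol ∩ Xiulan: 13:45-14:15, 14:30-15:15.
Ulla ∩ Jamal ∩ Carol ∩ Xiulan ∩ Gabriel: 13:45-14:15, 14:30-15:15.
Ulla ∩ Jamal ∩ Carol ∩ Xiulan ∩ Gabriel ∩ Yosef: 13:45-14:15, 14:30-15:15.
The longest is 14:30-15:15 at 45 minutes.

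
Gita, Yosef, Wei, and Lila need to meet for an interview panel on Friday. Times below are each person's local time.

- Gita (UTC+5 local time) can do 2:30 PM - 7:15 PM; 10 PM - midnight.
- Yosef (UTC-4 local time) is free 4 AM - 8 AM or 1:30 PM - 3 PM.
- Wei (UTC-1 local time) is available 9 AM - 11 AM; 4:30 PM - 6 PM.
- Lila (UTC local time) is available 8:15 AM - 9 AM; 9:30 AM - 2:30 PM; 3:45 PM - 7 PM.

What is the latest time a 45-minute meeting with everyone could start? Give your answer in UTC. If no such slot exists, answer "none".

Gita in UTC: 09:30-14:15, 17:00-19:00 (subtract 5h to convert from UTC+5).
Yosef in UTC: 08:00-12:00, 17:30-19:00 (add 4h to convert from UTC-4).
Wei in UTC: 10:00-12:00, 17:30-19:00 (add 1h to convert from UTC-1).
Lila in UTC: 08:15-09:00, 09:30-14:30, 15:45-19:00.
Gita ∩ Yosef: 09:30-12:00, 17:30-19:00.
Gita ∩ Yosef ∩ Wei: 10:00-12:00, 17:30-19:00.
Gita ∩ Yosef ∩ Wei ∩ Lila: 10:00-12:00, 17:30-19:00.
The last common window of at least 45 minutes is 17:30-19:00; a 45-minute meeting can start as late as 18:15 and still end by 19:00.

18:15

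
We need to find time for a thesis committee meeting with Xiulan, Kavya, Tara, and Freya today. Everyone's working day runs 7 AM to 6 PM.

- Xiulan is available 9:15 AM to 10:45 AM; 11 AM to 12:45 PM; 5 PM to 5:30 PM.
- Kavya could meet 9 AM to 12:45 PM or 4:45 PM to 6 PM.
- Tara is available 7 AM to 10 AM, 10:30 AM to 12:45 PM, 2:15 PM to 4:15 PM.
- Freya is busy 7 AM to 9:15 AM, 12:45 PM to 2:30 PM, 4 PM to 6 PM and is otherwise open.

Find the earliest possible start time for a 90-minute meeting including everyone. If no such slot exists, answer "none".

11:00

Xiulan free: 09:15-10:45, 11:00-12:45, 17:00-17:30.
Kavya free: 09:00-12:45, 16:45-18:00.
Tara free: 07:00-10:00, 10:30-12:45, 14:15-16:15.
Freya free: 09:15-12:45, 14:30-16:00 (invert busy blocks within the working day).
Xiulan ∩ Kavya: 09:15-10:45, 11:00-12:45, 17:00-17:30.
Xiulan ∩ Kavya ∩ Tara: 09:15-10:00, 10:30-10:45, 11:00-12:45.
Xiulan ∩ Kavya ∩ Tara ∩ Freya: 09:15-10:00, 10:30-10:45, 11:00-12:45.
The first common window of at least 90 minutes is 11:00-12:45, so the earliest start is 11:00.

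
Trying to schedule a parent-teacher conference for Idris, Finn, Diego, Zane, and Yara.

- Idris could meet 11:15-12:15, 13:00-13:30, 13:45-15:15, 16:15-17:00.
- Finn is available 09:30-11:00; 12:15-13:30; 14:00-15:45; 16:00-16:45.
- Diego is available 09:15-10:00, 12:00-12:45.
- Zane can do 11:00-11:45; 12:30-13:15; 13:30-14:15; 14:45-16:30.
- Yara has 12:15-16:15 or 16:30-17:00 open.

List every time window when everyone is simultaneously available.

Idris ∩ Finn: 13:00-13:30, 14:00-15:15, 16:15-16:45.
Idris ∩ Finn ∩ Diego: ∅.
Idris ∩ Finn ∩ Diego ∩ Zane: ∅.
Idris ∩ Finn ∩ Diego ∩ Zane ∩ Yara: ∅.
There is no time when everyone is free.

none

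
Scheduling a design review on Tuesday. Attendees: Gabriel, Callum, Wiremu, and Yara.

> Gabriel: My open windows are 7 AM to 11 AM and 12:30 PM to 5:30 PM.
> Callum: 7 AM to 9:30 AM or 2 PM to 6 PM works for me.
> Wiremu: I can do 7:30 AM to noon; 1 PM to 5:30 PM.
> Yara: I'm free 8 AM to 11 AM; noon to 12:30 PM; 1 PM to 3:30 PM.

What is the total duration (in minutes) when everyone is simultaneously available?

180

Gabriel ∩ Callum: 07:00-09:30, 14:00-17:30.
Gabriel ∩ Callum ∩ Wiremu: 07:30-09:30, 14:00-17:30.
Gabriel ∩ Callum ∩ Wiremu ∩ Yara: 08:00-09:30, 14:00-15:30.
Summing the common windows: 90 + 90 = 180 minutes.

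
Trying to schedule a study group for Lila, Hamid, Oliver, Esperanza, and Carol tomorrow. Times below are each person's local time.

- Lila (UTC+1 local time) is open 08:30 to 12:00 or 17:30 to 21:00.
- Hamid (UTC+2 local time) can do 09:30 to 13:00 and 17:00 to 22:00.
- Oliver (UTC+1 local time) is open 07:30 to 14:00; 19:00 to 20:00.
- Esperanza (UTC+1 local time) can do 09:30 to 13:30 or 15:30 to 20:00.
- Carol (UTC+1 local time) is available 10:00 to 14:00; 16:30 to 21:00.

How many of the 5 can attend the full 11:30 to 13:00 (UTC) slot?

Lila in UTC: 07:30-11:00, 16:30-20:00 (subtract 1h to convert from UTC+1).
Hamid in UTC: 07:30-11:00, 15:00-20:00 (subtract 2h to convert from UTC+2).
Oliver in UTC: 06:30-13:00, 18:00-19:00 (subtract 1h to convert from UTC+1).
Esperanza in UTC: 08:30-12:30, 14:30-19:00 (subtract 1h to convert from UTC+1).
Carol in UTC: 09:00-13:00, 15:30-20:00 (subtract 1h to convert from UTC+1).
Oliver and Carol can make the full 11:30-13:00 slot — that's 2.

2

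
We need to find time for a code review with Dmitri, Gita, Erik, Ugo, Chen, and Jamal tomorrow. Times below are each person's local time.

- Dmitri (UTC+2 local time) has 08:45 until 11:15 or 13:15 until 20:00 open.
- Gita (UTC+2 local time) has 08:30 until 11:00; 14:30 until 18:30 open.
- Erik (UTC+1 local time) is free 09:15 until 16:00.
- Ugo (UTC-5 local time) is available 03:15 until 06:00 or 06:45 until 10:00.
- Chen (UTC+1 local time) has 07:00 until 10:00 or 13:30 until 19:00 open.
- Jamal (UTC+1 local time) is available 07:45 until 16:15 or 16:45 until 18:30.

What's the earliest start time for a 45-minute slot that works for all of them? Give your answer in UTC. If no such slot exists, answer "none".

Dmitri in UTC: 06:45-09:15, 11:15-18:00 (subtract 2h to convert from UTC+2).
Gita in UTC: 06:30-09:00, 12:30-16:30 (subtract 2h to convert from UTC+2).
Erik in UTC: 08:15-15:00 (subtract 1h to convert from UTC+1).
Ugo in UTC: 08:15-11:00, 11:45-15:00 (add 5h to convert from UTC-5).
Chen in UTC: 06:00-09:00, 12:30-18:00 (subtract 1h to convert from UTC+1).
Jamal in UTC: 06:45-15:15, 15:45-17:30 (subtract 1h to convert from UTC+1).
Dmitri ∩ Gita: 06:45-09:00, 12:30-16:30.
Dmitri ∩ Gita ∩ Erik: 08:15-09:00, 12:30-15:00.
Dmitri ∩ Gita ∩ Erik ∩ Ugo: 08:15-09:00, 12:30-15:00.
Dmitri ∩ Gita ∩ Erik ∩ Ugo ∩ Chen: 08:15-09:00, 12:30-15:00.
Dmitri ∩ Gita ∩ Erik ∩ Ugo ∩ Chen ∩ Jamal: 08:15-09:00, 12:30-15:00.
Those are the intersection windows.
The first common window of at least 45 minutes is 08:15-09:00, so the earliest start is 08:15.

08:15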